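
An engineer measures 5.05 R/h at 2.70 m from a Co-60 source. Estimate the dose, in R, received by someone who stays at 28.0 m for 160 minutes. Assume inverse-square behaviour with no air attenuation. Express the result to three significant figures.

0.125 R

Since intensity falls as 1/r², rate at 28.0 m:
(2.70/28.0)² = 0.009298, so 5.05 × 0.009298 = 0.04695 R/h.
Dose = rate × time = 0.04695 R/h × 2.667 h = 0.1252 R.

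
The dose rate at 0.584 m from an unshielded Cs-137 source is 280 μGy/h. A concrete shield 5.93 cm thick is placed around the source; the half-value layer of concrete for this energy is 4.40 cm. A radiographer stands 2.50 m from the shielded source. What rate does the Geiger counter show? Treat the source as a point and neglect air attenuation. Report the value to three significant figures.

Distance alone: 280 × (0.584/2.50)² = 280 × 0.05457 = 15.28 μGy/h.
Shield: 5.93/4.40 = 1.348 half-value layers → attenuation 2^(−1.348) = 0.3928.
Combined: 15.28 × 0.3928 = 6.002 μGy/h.

6.00 μGy/h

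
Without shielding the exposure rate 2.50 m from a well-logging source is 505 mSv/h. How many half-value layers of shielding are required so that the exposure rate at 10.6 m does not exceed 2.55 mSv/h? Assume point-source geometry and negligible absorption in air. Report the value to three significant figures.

At 10.6 m, distance alone gives 505 × (2.50/10.6)² = 505 × 0.05562 = 28.09 mSv/h.
Further attenuation needed: 28.09/2.55 = 11.02.
n = log₂(11.02) = 3.462 half-value layers.

3.46 half-value layers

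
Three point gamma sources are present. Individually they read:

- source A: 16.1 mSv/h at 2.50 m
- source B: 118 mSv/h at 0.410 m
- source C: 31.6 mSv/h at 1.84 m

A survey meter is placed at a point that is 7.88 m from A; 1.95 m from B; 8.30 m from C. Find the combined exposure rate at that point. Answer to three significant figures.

8.39 mSv/h

By superposition, sum each source's inverse-square contribution:
A: 16.1 × (2.50/7.88)² = 1.621 mSv/h
B: 118 × (0.410/1.95)² = 5.217 mSv/h
C: 31.6 × (1.84/8.30)² = 1.553 mSv/h
Total = 1.621 + 5.217 + 1.553 = 8.391 mSv/h.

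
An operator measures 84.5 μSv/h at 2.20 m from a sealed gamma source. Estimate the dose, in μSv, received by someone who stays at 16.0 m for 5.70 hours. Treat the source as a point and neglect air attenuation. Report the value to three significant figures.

9.11 μSv

Applying the 1/r² law, rate at 16.0 m:
(2.20/16.0)² = 0.01891, so 84.5 × 0.01891 = 1.598 μSv/h.
Dose = rate × time = 1.598 μSv/h × 5.700 h = 9.109 μSv.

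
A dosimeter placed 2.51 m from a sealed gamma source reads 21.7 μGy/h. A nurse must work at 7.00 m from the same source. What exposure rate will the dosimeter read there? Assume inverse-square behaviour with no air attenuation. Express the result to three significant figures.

2.79 μGy/h

Using I₁d₁² = I₂d₂², scaling from 2.51 m to 7.00 m:
21.7 × (2.51/7.00)² = 21.7 × 0.1286 = 2.791 μGy/h.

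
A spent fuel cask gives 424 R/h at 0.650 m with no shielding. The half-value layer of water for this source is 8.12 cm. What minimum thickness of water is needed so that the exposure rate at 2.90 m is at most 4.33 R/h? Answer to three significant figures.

At 2.90 m, distance alone gives 424 × (0.650/2.90)² = 424 × 0.05024 = 21.30 R/h.
Further attenuation needed: 21.30/4.33 = 4.919.
n = log₂(4.919) = 2.298 half-value layers.
Thickness = 2.298 × 8.12 cm = 18.66 cm.

18.7 cm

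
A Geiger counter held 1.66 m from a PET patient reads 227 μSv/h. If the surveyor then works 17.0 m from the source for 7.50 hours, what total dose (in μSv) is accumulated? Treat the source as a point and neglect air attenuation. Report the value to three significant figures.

Intensity scales as (d₁/d₂)², so rate at 17.0 m:
(1.66/17.0)² = 0.009535, so 227 × 0.009535 = 2.164 μSv/h.
Dose = rate × time = 2.164 μSv/h × 7.500 h = 16.23 μSv.

16.2 μSv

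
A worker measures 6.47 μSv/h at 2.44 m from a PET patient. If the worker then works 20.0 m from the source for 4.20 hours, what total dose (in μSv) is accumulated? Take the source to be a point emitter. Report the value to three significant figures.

0.404 μSv

Applying the 1/r² law, rate at 20.0 m:
(2.44/20.0)² = 0.01488, so 6.47 × 0.01488 = 0.09627 μSv/h.
Dose = rate × time = 0.09627 μSv/h × 4.200 h = 0.4043 μSv.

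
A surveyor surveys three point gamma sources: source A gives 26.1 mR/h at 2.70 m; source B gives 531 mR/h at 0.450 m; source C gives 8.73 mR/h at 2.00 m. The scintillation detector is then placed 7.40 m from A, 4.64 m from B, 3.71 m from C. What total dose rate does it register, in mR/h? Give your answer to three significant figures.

11.0 mR/h

Each source contributes Iᵢ·(dᵢ/rᵢ)²; contributions add.
A: 26.1 × (2.70/7.40)² = 3.475 mR/h
B: 531 × (0.450/4.64)² = 4.994 mR/h
C: 8.73 × (2.00/3.71)² = 2.537 mR/h
Total = 3.475 + 4.994 + 2.537 = 11.01 mR/h.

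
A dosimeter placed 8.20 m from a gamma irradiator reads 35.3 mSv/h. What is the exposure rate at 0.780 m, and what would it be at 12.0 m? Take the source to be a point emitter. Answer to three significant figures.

3900 mSv/h; 16.5 mSv/h

Using I₁d₁² = I₂d₂²,
At 0.780 m: (8.20/0.780)² = 110.5, so 35.3 × 110.5 = 3901 mSv/h
At 12.0 m: (0.780/12.0)² = 0.004225, so 3901 × 0.004225 = 16.48 mSv/h.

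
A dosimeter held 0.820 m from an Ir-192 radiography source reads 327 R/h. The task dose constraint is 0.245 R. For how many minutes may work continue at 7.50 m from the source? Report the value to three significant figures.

Since intensity falls as 1/r², rate at 7.50 m:
327 × (0.820/7.50)² = 327 × 0.01195 = 3.908 R/h.
Stay time = 0.245 R ÷ 3.908 R/h = 0.06269 h = 3.761 min.

3.76 min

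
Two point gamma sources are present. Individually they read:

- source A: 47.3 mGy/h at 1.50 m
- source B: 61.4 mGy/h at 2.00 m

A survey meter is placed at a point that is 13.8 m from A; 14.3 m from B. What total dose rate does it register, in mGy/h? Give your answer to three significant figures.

1.76 mGy/h

By superposition, sum each source's inverse-square contribution:
A: 47.3 × (1.50/13.8)² = 0.5588 mGy/h
B: 61.4 × (2.00/14.3)² = 1.201 mGy/h
Total = 0.5588 + 1.201 = 1.760 mGy/h.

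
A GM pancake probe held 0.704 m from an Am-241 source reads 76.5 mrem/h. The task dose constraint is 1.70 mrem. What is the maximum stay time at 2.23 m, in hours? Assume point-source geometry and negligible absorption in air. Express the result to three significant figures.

Since intensity falls as 1/r², rate at 2.23 m:
(0.704/2.23)² = 0.09966, so 76.5 × 0.09966 = 7.624 mrem/h.
Stay time = 1.70 mrem ÷ 7.624 mrem/h = 0.2230 h.

0.223 h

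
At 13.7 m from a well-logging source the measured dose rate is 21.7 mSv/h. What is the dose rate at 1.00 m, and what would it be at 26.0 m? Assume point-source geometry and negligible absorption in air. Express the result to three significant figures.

4070 mSv/h; 6.02 mSv/h

Intensity scales as (d₁/d₂)², so
At 1.00 m: 21.7 × (13.7/1.00)² = 21.7 × 187.7 = 4073 mSv/h
At 26.0 m: 4073 × (1.00/26.0)² = 4073 × 0.001479 = 6.024 mSv/h.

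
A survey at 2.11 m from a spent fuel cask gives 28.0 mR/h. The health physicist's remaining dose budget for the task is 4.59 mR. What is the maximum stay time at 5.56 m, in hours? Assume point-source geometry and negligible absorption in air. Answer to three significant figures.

1.14 h

Intensity scales as (d₁/d₂)², so rate at 5.56 m:
28.0 × (2.11/5.56)² = 28.0 × 0.1440 = 4.032 mR/h.
Stay time = 4.59 mR ÷ 4.032 mR/h = 1.138 h.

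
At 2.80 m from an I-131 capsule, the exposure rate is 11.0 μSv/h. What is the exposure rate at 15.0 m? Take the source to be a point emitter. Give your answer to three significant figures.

Since intensity falls as 1/r², the rate at 15.0 m is
11.0 × (2.80/15.0)² = 11.0 × 0.03484 = 0.3832 μSv/h.

0.383 μSv/h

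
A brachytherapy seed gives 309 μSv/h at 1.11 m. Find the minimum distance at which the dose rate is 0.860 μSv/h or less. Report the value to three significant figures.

Applying the 1/r² law, d₂ = d₁·√(I₁/I₂).
I₁/I₂ = 309/0.860 = 359.3, so d₂ = 1.11 × √359.3 = 21.04 m.

21.0 m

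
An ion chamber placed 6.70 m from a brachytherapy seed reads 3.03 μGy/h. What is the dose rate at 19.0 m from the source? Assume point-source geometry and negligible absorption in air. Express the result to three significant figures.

0.377 μGy/h

By the inverse-square law, scaling from 6.70 m to 19.0 m:
(6.70/19.0)² = 0.1243, so 3.03 × 0.1243 = 0.3766 μGy/h.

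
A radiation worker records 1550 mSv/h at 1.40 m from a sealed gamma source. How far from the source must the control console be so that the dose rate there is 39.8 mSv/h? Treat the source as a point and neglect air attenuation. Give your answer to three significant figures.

8.74 m

Using I₁d₁² = I₂d₂², d₂ = d₁·√(I₁/I₂).
I₁/I₂ = 1550/39.8 = 38.94, so d₂ = 1.40 × √38.94 = 8.736 m.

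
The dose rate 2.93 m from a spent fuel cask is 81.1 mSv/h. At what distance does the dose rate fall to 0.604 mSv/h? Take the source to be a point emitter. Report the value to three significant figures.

Intensity scales as (d₁/d₂)², so d₂ = d₁·√(I₁/I₂).
I₁/I₂ = 81.1/0.604 = 134.3, so d₂ = 2.93 × √134.3 = 33.96 m.

34.0 m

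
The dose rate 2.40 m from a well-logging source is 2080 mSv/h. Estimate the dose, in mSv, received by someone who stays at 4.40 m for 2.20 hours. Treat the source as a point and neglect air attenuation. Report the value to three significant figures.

Since intensity falls as 1/r², rate at 4.40 m:
2080 × (2.40/4.40)² = 2080 × 0.2975 = 618.8 mSv/h.
Dose = rate × time = 618.8 mSv/h × 2.200 h = 1361 mSv.

1360 mSv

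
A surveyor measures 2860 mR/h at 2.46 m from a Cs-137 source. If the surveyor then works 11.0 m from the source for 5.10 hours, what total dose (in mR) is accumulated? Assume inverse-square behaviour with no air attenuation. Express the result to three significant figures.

729 mR

Applying the 1/r² law, rate at 11.0 m:
2860 × (2.46/11.0)² = 2860 × 0.05001 = 143.0 mR/h.
Dose = rate × time = 143.0 mR/h × 5.100 h = 729.3 mR.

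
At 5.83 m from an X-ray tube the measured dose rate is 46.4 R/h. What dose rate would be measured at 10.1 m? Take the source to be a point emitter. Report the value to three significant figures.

Applying the 1/r² law, scaling from 5.83 m to 10.1 m:
(5.83/10.1)² = 0.3332, so 46.4 × 0.3332 = 15.46 R/h.

15.5 R/h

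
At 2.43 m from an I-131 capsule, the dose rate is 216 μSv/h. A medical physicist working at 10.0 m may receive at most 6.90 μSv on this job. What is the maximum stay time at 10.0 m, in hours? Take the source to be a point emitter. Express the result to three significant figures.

0.541 h

Applying the 1/r² law, rate at 10.0 m:
(2.43/10.0)² = 0.05905, so 216 × 0.05905 = 12.75 μSv/h.
Stay time = 6.90 μSv ÷ 12.75 μSv/h = 0.5412 h.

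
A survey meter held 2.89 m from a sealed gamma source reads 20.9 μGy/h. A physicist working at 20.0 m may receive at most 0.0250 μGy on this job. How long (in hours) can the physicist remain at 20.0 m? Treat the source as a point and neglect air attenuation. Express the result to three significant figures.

Using I₁d₁² = I₂d₂², rate at 20.0 m:
20.9 × (2.89/20.0)² = 20.9 × 0.02088 = 0.4364 μGy/h.
Stay time = 0.0250 μGy ÷ 0.4364 μGy/h = 0.05729 h.

0.0573 h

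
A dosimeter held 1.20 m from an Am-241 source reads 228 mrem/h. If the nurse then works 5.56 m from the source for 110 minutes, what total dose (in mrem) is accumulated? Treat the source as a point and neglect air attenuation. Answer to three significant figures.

By the inverse-square law, rate at 5.56 m:
(1.20/5.56)² = 0.04658, so 228 × 0.04658 = 10.62 mrem/h.
Dose = rate × time = 10.62 mrem/h × 1.833 h = 19.47 mrem.

19.5 mrem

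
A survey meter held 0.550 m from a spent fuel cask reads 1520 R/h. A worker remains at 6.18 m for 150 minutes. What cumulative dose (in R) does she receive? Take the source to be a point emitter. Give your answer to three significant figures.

By the inverse-square law, rate at 6.18 m:
(0.550/6.18)² = 0.007920, so 1520 × 0.007920 = 12.04 R/h.
Dose = rate × time = 12.04 R/h × 2.500 h = 30.10 R.

30.1 R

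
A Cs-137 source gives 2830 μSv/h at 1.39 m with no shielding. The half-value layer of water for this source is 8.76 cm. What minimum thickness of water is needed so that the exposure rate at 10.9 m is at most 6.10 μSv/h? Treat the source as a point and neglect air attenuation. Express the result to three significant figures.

At 10.9 m, distance alone gives (1.39/10.9)² = 0.01626, so 2830 × 0.01626 = 46.02 μSv/h.
Further attenuation needed: 46.02/6.10 = 7.544.
n = log₂(7.544) = 2.915 half-value layers.
Thickness = 2.915 × 8.76 cm = 25.54 cm.

25.5 cm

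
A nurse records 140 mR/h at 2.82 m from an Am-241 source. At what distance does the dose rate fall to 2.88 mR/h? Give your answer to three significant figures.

By the inverse-square law, d₂ = d₁·√(I₁/I₂).
I₁/I₂ = 140/2.88 = 48.61, so d₂ = 2.82 × √48.61 = 19.66 m.

19.7 m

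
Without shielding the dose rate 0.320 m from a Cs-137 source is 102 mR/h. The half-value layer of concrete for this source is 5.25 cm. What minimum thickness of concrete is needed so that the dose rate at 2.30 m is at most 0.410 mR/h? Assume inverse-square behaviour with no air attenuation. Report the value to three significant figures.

11.9 cm

At 2.30 m, distance alone gives 102 × (0.320/2.30)² = 102 × 0.01936 = 1.975 mR/h.
Further attenuation needed: 1.975/0.410 = 4.817.
n = log₂(4.817) = 2.268 half-value layers.
Thickness = 2.268 × 5.25 cm = 11.91 cm.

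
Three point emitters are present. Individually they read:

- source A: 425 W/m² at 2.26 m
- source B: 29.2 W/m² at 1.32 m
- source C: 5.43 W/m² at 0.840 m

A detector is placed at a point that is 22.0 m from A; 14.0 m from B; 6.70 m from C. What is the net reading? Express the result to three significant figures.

4.83 W/m²

By superposition, sum each source's inverse-square contribution:
A: 425 × (2.26/22.0)² = 4.485 W/m²
B: 29.2 × (1.32/14.0)² = 0.2596 W/m²
C: 5.43 × (0.840/6.70)² = 0.08535 W/m²
Total = 4.485 + 0.2596 + 0.08535 = 4.830 W/m².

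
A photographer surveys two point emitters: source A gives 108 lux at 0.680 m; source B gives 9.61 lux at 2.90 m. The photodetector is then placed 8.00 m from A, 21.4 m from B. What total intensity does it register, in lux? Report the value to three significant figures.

0.957 lux

By superposition, sum each source's inverse-square contribution:
A: 108 × (0.680/8.00)² = 0.7803 lux
B: 9.61 × (2.90/21.4)² = 0.1765 lux
Total = 0.7803 + 0.1765 = 0.9568 lux.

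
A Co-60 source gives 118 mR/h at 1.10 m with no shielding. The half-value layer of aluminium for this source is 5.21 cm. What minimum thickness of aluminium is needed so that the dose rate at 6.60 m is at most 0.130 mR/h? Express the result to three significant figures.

At 6.60 m, distance alone gives 118 × (1.10/6.60)² = 118 × 0.02778 = 3.278 mR/h.
Further attenuation needed: 3.278/0.130 = 25.22.
n = log₂(25.22) = 4.656 half-value layers.
Thickness = 4.656 × 5.21 cm = 24.26 cm.

24.3 cm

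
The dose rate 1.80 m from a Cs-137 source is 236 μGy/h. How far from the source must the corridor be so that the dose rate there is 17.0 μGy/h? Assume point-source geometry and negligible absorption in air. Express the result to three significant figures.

Using I₁d₁² = I₂d₂², d₂ = d₁·√(I₁/I₂).
I₁/I₂ = 236/17.0 = 13.88, so d₂ = 1.80 × √13.88 = 6.706 m.

6.71 m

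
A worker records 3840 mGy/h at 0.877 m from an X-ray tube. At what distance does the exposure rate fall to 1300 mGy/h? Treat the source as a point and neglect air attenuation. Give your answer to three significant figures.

1.51 m

By the inverse-square law, d₂ = d₁·√(I₁/I₂).
I₁/I₂ = 3840/1300 = 2.954, so d₂ = 0.877 × √2.954 = 1.507 m.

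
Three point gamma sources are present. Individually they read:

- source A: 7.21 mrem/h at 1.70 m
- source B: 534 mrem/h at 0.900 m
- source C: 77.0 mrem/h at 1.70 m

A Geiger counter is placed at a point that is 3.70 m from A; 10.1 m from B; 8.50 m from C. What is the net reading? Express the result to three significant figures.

Each source contributes Iᵢ·(dᵢ/rᵢ)²; contributions add.
A: 7.21 × (1.70/3.70)² = 1.522 mrem/h
B: 534 × (0.900/10.1)² = 4.240 mrem/h
C: 77.0 × (1.70/8.50)² = 3.080 mrem/h
Total = 1.522 + 4.240 + 3.080 = 8.842 mrem/h.

8.84 mrem/h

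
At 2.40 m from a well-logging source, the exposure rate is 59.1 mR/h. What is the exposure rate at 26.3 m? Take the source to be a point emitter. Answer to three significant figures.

0.492 mR/h

Intensity scales as (d₁/d₂)², so the rate at 26.3 m is
59.1 × (2.40/26.3)² = 59.1 × 0.008327 = 0.4921 mR/h.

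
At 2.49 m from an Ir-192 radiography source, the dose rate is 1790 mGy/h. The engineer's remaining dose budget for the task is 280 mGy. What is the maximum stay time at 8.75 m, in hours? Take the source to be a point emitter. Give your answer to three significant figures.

1.93 h

Intensity scales as (d₁/d₂)², so rate at 8.75 m:
(2.49/8.75)² = 0.08098, so 1790 × 0.08098 = 145.0 mGy/h.
Stay time = 280 mGy ÷ 145.0 mGy/h = 1.931 h.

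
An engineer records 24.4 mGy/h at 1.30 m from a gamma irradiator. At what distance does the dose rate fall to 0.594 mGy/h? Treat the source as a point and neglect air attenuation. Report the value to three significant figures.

8.33 m

Intensity scales as (d₁/d₂)², so d₂ = d₁·√(I₁/I₂).
I₁/I₂ = 24.4/0.594 = 41.08, so d₂ = 1.30 × √41.08 = 8.332 m.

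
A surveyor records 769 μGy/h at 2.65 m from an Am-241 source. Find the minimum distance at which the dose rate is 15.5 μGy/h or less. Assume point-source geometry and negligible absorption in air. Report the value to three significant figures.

Using I₁d₁² = I₂d₂², d₂ = d₁·√(I₁/I₂).
I₁/I₂ = 769/15.5 = 49.61, so d₂ = 2.65 × √49.61 = 18.67 m.

18.7 m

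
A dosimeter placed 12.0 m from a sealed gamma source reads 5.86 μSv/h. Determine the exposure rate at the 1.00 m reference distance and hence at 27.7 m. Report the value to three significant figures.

844 μSv/h; 1.10 μSv/h

Since intensity falls as 1/r²,
At 1.00 m: (12.0/1.00)² = 144.0, so 5.86 × 144.0 = 843.8 μSv/h
At 27.7 m: (1.00/27.7)² = 0.001303, so 843.8 × 0.001303 = 1.099 μSv/h.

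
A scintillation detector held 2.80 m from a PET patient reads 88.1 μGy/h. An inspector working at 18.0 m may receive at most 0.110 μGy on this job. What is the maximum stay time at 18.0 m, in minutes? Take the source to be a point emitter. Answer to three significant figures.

Using I₁d₁² = I₂d₂², rate at 18.0 m:
(2.80/18.0)² = 0.02420, so 88.1 × 0.02420 = 2.132 μGy/h.
Stay time = 0.110 μGy ÷ 2.132 μGy/h = 0.05159 h = 3.095 min.

3.10 min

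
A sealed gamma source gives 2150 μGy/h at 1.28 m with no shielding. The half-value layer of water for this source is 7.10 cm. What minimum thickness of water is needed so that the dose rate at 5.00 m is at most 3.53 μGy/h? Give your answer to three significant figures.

At 5.00 m, distance alone gives 2150 × (1.28/5.00)² = 2150 × 0.06554 = 140.9 μGy/h.
Further attenuation needed: 140.9/3.53 = 39.92.
n = log₂(39.92) = 5.319 half-value layers.
Thickness = 5.319 × 7.10 cm = 37.76 cm.

37.8 cm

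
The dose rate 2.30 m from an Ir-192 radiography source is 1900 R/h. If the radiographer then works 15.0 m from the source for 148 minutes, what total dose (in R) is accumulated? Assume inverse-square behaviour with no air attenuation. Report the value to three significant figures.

Applying the 1/r² law, rate at 15.0 m:
(2.30/15.0)² = 0.02351, so 1900 × 0.02351 = 44.67 R/h.
Dose = rate × time = 44.67 R/h × 2.467 h = 110.2 R.

110 R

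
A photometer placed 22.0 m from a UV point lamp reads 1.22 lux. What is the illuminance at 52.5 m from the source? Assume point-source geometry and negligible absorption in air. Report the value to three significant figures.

0.214 lux

By the inverse-square law, scaling from 22.0 m to 52.5 m:
1.22 × (22.0/52.5)² = 1.22 × 0.1756 = 0.2142 lux.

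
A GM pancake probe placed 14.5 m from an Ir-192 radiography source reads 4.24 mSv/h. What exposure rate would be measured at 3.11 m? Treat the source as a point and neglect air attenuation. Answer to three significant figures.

92.2 mSv/h

Intensity scales as (d₁/d₂)², so scaling from 14.5 m to 3.11 m:
4.24 × (14.5/3.11)² = 4.24 × 21.74 = 92.18 mSv/h.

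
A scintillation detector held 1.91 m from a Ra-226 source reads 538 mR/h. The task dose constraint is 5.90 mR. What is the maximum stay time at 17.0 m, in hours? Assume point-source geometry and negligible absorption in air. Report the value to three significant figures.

By the inverse-square law, rate at 17.0 m:
(1.91/17.0)² = 0.01262, so 538 × 0.01262 = 6.790 mR/h.
Stay time = 5.90 mR ÷ 6.790 mR/h = 0.8689 h.

0.869 h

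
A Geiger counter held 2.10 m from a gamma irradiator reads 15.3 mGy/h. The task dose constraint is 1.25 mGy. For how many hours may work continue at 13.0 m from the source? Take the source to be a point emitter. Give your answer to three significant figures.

Intensity scales as (d₁/d₂)², so rate at 13.0 m:
15.3 × (2.10/13.0)² = 15.3 × 0.02609 = 0.3992 mGy/h.
Stay time = 1.25 mGy ÷ 0.3992 mGy/h = 3.131 h.

3.13 h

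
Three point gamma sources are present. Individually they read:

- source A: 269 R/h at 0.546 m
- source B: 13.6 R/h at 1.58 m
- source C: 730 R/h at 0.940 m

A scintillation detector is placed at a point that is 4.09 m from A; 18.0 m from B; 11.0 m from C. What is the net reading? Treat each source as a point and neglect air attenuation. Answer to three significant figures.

10.2 R/h

By superposition, sum each source's inverse-square contribution:
A: 269 × (0.546/4.09)² = 4.794 R/h
B: 13.6 × (1.58/18.0)² = 0.1048 R/h
C: 730 × (0.940/11.0)² = 5.331 R/h
Total = 4.794 + 0.1048 + 5.331 = 10.23 R/h.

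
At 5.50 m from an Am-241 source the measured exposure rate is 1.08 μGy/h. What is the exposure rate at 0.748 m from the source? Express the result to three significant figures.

Since intensity falls as 1/r², scaling from 5.50 m to 0.748 m:
(5.50/0.748)² = 54.07, so 1.08 × 54.07 = 58.40 μGy/h.

58.4 μGy/h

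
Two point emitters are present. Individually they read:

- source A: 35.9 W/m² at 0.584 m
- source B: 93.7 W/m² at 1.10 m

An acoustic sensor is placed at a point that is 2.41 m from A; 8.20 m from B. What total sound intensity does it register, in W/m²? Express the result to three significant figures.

By superposition, sum each source's inverse-square contribution:
A: 35.9 × (0.584/2.41)² = 2.108 W/m²
B: 93.7 × (1.10/8.20)² = 1.686 W/m²
Total = 2.108 + 1.686 = 3.794 W/m².

3.79 W/m²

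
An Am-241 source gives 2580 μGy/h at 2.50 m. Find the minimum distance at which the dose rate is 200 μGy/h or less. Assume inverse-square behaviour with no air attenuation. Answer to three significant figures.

Since intensity falls as 1/r², d₂ = d₁·√(I₁/I₂).
I₁/I₂ = 2580/200 = 12.90, so d₂ = 2.50 × √12.90 = 8.979 m.

8.98 m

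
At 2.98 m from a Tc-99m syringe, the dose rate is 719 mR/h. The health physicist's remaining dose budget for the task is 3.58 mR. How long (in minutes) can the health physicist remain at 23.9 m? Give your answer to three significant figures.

19.2 min

Intensity scales as (d₁/d₂)², so rate at 23.9 m:
719 × (2.98/23.9)² = 719 × 0.01555 = 11.18 mR/h.
Stay time = 3.58 mR ÷ 11.18 mR/h = 0.3202 h = 19.21 min.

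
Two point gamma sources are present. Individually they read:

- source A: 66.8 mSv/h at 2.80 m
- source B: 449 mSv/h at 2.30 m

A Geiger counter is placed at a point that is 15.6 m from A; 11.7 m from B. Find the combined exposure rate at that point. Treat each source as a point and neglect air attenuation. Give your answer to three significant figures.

19.5 mSv/h

Each source contributes Iᵢ·(dᵢ/rᵢ)²; contributions add.
A: 66.8 × (2.80/15.6)² = 2.152 mSv/h
B: 449 × (2.30/11.7)² = 17.35 mSv/h
Total = 2.152 + 17.35 = 19.50 mSv/h.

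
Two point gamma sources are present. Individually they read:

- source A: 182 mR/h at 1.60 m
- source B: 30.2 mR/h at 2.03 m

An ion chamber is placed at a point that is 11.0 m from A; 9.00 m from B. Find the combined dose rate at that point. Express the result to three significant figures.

By superposition, sum each source's inverse-square contribution:
A: 182 × (1.60/11.0)² = 3.851 mR/h
B: 30.2 × (2.03/9.00)² = 1.536 mR/h
Total = 3.851 + 1.536 = 5.387 mR/h.

5.39 mR/h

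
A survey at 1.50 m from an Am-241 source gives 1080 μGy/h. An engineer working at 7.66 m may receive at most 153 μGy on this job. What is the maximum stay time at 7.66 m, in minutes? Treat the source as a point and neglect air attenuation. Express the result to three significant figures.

222 min

Applying the 1/r² law, rate at 7.66 m:
(1.50/7.66)² = 0.03835, so 1080 × 0.03835 = 41.42 μGy/h.
Stay time = 153 μGy ÷ 41.42 μGy/h = 3.694 h = 221.6 min.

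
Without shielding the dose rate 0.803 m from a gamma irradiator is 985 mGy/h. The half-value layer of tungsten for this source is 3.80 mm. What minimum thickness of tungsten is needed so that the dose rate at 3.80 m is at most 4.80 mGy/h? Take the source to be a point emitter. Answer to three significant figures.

At 3.80 m, distance alone gives 985 × (0.803/3.80)² = 985 × 0.04465 = 43.98 mGy/h.
Further attenuation needed: 43.98/4.80 = 9.162.
n = log₂(9.162) = 3.196 half-value layers.
Thickness = 3.196 × 3.80 mm = 12.14 mm.

12.1 mm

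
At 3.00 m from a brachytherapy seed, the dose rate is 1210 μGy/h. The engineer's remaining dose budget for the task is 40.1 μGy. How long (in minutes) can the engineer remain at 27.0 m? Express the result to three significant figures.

Since intensity falls as 1/r², rate at 27.0 m:
1210 × (3.00/27.0)² = 1210 × 0.01235 = 14.94 μGy/h.
Stay time = 40.1 μGy ÷ 14.94 μGy/h = 2.684 h = 161.0 min.

161 min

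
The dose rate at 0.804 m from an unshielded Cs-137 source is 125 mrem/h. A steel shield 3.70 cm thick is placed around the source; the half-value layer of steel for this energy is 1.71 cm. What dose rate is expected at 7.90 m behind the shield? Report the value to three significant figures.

Distance alone: 125 × (0.804/7.90)² = 125 × 0.01036 = 1.295 mrem/h.
Shield: 3.70/1.71 = 2.164 half-value layers → attenuation 2^(−2.164) = 0.2231.
Combined: 1.295 × 0.2231 = 0.2889 mrem/h.

0.289 mrem/h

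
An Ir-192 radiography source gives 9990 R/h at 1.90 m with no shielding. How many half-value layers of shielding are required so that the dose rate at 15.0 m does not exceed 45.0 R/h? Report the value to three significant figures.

1.83 half-value layers

At 15.0 m, distance alone gives (1.90/15.0)² = 0.01604, so 9990 × 0.01604 = 160.2 R/h.
Further attenuation needed: 160.2/45.0 = 3.560.
n = log₂(3.560) = 1.832 half-value layers.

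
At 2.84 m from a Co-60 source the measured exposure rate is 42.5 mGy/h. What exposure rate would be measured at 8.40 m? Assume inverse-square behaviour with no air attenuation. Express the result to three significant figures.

4.86 mGy/h

Using I₁d₁² = I₂d₂², scaling from 2.84 m to 8.40 m:
(2.84/8.40)² = 0.1143, so 42.5 × 0.1143 = 4.858 mGy/h.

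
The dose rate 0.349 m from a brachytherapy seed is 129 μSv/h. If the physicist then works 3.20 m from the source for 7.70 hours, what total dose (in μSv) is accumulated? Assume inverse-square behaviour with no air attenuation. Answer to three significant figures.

Intensity scales as (d₁/d₂)², so rate at 3.20 m:
129 × (0.349/3.20)² = 129 × 0.01189 = 1.534 μSv/h.
Dose = rate × time = 1.534 μSv/h × 7.700 h = 11.81 μSv.

11.8 μSv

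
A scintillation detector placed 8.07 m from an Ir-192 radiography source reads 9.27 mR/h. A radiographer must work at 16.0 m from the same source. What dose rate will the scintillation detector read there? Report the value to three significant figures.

By the inverse-square law, scaling from 8.07 m to 16.0 m:
9.27 × (8.07/16.0)² = 9.27 × 0.2544 = 2.358 mR/h.

2.36 mR/h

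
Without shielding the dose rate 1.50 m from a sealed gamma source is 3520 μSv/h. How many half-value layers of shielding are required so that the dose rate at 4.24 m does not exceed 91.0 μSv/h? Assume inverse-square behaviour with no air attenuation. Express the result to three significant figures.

At 4.24 m, distance alone gives 3520 × (1.50/4.24)² = 3520 × 0.1252 = 440.7 μSv/h.
Further attenuation needed: 440.7/91.0 = 4.843.
n = log₂(4.843) = 2.276 half-value layers.

2.28 half-value layers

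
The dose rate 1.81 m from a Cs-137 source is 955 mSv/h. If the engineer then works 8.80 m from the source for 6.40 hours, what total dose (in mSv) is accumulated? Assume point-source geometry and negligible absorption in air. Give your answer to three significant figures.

Intensity scales as (d₁/d₂)², so rate at 8.80 m:
(1.81/8.80)² = 0.04231, so 955 × 0.04231 = 40.41 mSv/h.
Dose = rate × time = 40.41 mSv/h × 6.400 h = 258.6 mSv.

259 mSv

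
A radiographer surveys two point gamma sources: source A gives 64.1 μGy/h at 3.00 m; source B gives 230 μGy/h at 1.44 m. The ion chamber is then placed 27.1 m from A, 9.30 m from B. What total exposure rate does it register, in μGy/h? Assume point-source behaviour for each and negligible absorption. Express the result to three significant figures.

By superposition, sum each source's inverse-square contribution:
A: 64.1 × (3.00/27.1)² = 0.7855 μGy/h
B: 230 × (1.44/9.30)² = 5.514 μGy/h
Total = 0.7855 + 5.514 = 6.300 μGy/h.

6.30 μGy/h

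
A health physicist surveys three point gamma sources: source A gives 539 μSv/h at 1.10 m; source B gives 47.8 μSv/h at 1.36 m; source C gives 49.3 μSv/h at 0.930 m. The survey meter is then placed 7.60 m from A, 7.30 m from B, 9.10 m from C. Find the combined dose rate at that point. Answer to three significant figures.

By superposition, sum each source's inverse-square contribution:
A: 539 × (1.10/7.60)² = 11.29 μSv/h
B: 47.8 × (1.36/7.30)² = 1.659 μSv/h
C: 49.3 × (0.930/9.10)² = 0.5149 μSv/h
Total = 11.29 + 1.659 + 0.5149 = 13.46 μSv/h.

13.5 μSv/h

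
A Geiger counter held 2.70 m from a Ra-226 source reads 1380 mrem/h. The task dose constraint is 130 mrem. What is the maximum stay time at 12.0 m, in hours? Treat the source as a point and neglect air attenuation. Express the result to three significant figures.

By the inverse-square law, rate at 12.0 m:
(2.70/12.0)² = 0.05063, so 1380 × 0.05063 = 69.87 mrem/h.
Stay time = 130 mrem ÷ 69.87 mrem/h = 1.861 h.

1.86 h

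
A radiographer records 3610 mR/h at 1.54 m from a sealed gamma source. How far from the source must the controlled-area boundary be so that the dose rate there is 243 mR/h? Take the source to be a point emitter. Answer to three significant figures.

Applying the 1/r² law, d₂ = d₁·√(I₁/I₂).
I₁/I₂ = 3610/243 = 14.86, so d₂ = 1.54 × √14.86 = 5.936 m.

5.94 m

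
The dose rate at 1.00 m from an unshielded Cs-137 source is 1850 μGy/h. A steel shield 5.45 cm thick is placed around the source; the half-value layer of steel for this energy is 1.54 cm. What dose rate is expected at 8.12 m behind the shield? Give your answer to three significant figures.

Distance alone: 1850 × (1.00/8.12)² = 1850 × 0.01517 = 28.06 μGy/h.
Shield: 5.45/1.54 = 3.539 half-value layers → attenuation 2^(−3.539) = 0.08603.
Combined: 28.06 × 0.08603 = 2.414 μGy/h.

2.41 μGy/h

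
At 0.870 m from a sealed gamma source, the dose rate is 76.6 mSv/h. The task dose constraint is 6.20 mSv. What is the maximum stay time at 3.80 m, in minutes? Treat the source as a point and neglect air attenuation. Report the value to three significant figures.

Using I₁d₁² = I₂d₂², rate at 3.80 m:
76.6 × (0.870/3.80)² = 76.6 × 0.05242 = 4.015 mSv/h.
Stay time = 6.20 mSv ÷ 4.015 mSv/h = 1.544 h = 92.64 min.

92.6 min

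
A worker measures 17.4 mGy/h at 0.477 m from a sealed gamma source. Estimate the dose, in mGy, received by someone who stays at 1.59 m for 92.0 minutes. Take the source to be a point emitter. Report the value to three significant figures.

Applying the 1/r² law, rate at 1.59 m:
(0.477/1.59)² = 0.09000, so 17.4 × 0.09000 = 1.566 mGy/h.
Dose = rate × time = 1.566 mGy/h × 1.533 h = 2.401 mGy.

2.40 mGy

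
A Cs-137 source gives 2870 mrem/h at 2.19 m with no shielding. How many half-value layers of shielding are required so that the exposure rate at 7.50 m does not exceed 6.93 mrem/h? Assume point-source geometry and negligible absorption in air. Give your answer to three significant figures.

5.14 half-value layers

At 7.50 m, distance alone gives 2870 × (2.19/7.50)² = 2870 × 0.08526 = 244.7 mrem/h.
Further attenuation needed: 244.7/6.93 = 35.31.
n = log₂(35.31) = 5.142 half-value layers.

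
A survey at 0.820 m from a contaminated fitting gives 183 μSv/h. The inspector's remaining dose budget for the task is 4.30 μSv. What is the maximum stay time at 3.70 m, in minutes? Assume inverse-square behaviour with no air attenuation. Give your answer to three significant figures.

By the inverse-square law, rate at 3.70 m:
183 × (0.820/3.70)² = 183 × 0.04912 = 8.989 μSv/h.
Stay time = 4.30 μSv ÷ 8.989 μSv/h = 0.4784 h = 28.70 min.

28.7 min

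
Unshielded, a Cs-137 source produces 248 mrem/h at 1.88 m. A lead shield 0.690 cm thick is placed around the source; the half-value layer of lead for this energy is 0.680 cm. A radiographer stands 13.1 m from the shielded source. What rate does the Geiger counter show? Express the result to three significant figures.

Distance alone: (1.88/13.1)² = 0.02060, so 248 × 0.02060 = 5.109 mrem/h.
Shield: 0.690/0.680 = 1.015 half-value layers → attenuation 2^(−1.015) = 0.4948.
Combined: 5.109 × 0.4948 = 2.528 mrem/h.

2.53 mrem/h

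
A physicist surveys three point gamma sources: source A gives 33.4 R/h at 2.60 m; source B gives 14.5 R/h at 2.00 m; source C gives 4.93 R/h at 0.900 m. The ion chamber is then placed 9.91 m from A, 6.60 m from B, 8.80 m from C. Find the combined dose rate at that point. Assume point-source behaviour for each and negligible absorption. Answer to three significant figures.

Each source contributes Iᵢ·(dᵢ/rᵢ)²; contributions add.
A: 33.4 × (2.60/9.91)² = 2.299 R/h
B: 14.5 × (2.00/6.60)² = 1.331 R/h
C: 4.93 × (0.900/8.80)² = 0.05157 R/h
Total = 2.299 + 1.331 + 0.05157 = 3.682 R/h.

3.68 R/h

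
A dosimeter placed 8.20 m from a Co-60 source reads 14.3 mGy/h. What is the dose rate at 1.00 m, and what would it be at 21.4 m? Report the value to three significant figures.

962 mGy/h; 2.10 mGy/h

By the inverse-square law,
At 1.00 m: (8.20/1.00)² = 67.24, so 14.3 × 67.24 = 961.5 mGy/h
At 21.4 m: 961.5 × (1.00/21.4)² = 961.5 × 0.002184 = 2.100 mGy/h.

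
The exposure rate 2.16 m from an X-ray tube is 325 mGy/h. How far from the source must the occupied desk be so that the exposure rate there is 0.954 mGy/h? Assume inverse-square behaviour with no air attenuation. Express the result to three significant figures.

39.9 m

Applying the 1/r² law, d₂ = d₁·√(I₁/I₂).
I₁/I₂ = 325/0.954 = 340.7, so d₂ = 2.16 × √340.7 = 39.87 m.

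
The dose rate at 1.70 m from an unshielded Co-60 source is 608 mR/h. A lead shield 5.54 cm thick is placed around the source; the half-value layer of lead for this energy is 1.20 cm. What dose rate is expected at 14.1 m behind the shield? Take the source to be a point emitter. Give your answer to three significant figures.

Distance alone: (1.70/14.1)² = 0.01454, so 608 × 0.01454 = 8.840 mR/h.
Shield: 5.54/1.20 = 4.617 half-value layers → attenuation 2^(−4.617) = 0.04075.
Combined: 8.840 × 0.04075 = 0.3602 mR/h.

0.360 mR/h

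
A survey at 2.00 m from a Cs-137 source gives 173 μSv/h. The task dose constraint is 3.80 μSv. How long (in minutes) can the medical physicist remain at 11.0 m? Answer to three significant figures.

39.9 min

Since intensity falls as 1/r², rate at 11.0 m:
173 × (2.00/11.0)² = 173 × 0.03306 = 5.719 μSv/h.
Stay time = 3.80 μSv ÷ 5.719 μSv/h = 0.6645 h = 39.87 min.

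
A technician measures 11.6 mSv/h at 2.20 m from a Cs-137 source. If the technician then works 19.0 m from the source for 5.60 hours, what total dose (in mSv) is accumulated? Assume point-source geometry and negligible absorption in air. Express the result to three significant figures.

By the inverse-square law, rate at 19.0 m:
(2.20/19.0)² = 0.01341, so 11.6 × 0.01341 = 0.1556 mSv/h.
Dose = rate × time = 0.1556 mSv/h × 5.600 h = 0.8714 mSv.

0.871 mSv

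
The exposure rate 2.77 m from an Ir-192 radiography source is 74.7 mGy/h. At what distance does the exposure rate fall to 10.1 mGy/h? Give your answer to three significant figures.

7.53 m

By the inverse-square law, d₂ = d₁·√(I₁/I₂).
I₁/I₂ = 74.7/10.1 = 7.396, so d₂ = 2.77 × √7.396 = 7.533 m.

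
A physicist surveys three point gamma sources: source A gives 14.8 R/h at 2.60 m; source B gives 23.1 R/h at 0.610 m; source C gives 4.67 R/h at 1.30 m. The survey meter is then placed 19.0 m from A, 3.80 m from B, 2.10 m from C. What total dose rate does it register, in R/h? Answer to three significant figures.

2.66 R/h

By superposition, sum each source's inverse-square contribution:
A: 14.8 × (2.60/19.0)² = 0.2771 R/h
B: 23.1 × (0.610/3.80)² = 0.5953 R/h
C: 4.67 × (1.30/2.10)² = 1.790 R/h
Total = 0.2771 + 0.5953 + 1.790 = 2.662 R/h.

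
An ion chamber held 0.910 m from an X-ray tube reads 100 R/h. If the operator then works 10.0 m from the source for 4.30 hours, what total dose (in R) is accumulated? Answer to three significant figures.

Applying the 1/r² law, rate at 10.0 m:
100 × (0.910/10.0)² = 100 × 0.008281 = 0.8281 R/h.
Dose = rate × time = 0.8281 R/h × 4.300 h = 3.561 R.

3.56 R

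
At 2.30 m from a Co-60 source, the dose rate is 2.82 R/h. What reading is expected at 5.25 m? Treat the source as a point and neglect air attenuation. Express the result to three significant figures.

Using I₁d₁² = I₂d₂², the rate at 5.25 m is
(2.30/5.25)² = 0.1919, so 2.82 × 0.1919 = 0.5412 R/h.

0.541 R/h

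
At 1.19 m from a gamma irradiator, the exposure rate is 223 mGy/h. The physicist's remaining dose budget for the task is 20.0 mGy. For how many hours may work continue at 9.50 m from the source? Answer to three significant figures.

5.72 h

Intensity scales as (d₁/d₂)², so rate at 9.50 m:
223 × (1.19/9.50)² = 223 × 0.01569 = 3.499 mGy/h.
Stay time = 20.0 mGy ÷ 3.499 mGy/h = 5.716 h.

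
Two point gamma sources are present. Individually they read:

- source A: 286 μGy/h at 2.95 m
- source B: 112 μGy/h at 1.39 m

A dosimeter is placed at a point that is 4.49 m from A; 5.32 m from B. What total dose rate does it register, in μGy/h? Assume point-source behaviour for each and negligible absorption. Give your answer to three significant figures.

131 μGy/h

Each source contributes Iᵢ·(dᵢ/rᵢ)²; contributions add.
A: 286 × (2.95/4.49)² = 123.5 μGy/h
B: 112 × (1.39/5.32)² = 7.646 μGy/h
Total = 123.5 + 7.646 = 131.1 μGy/h.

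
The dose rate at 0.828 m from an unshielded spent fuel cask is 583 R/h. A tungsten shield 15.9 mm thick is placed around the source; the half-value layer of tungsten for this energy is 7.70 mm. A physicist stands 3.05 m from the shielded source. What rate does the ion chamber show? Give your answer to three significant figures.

Distance alone: 583 × (0.828/3.05)² = 583 × 0.07370 = 42.97 R/h.
Shield: 15.9/7.70 = 2.065 half-value layers → attenuation 2^(−2.065) = 0.2390.
Combined: 42.97 × 0.2390 = 10.27 R/h.

10.3 R/h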